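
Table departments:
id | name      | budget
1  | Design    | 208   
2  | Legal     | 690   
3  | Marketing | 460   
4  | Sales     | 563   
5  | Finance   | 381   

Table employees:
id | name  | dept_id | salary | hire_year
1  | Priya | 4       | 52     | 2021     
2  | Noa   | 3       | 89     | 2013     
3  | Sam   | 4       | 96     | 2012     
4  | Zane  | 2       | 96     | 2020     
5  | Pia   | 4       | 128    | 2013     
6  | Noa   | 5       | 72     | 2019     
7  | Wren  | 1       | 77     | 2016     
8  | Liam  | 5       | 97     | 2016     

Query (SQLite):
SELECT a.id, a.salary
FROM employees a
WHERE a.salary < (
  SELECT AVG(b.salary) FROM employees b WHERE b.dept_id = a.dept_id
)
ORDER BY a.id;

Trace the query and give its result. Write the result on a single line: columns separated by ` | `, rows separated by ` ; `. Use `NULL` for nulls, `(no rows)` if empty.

For each employees row a, compute AVG(salary) over rows sharing a.dept_id.
Keep row a if a.salary < that per-group AVG.
  dept_id=1: AVG(salary) = 77.0
  dept_id=2: AVG(salary) = 96.0
  dept_id=3: AVG(salary) = 89.0
  dept_id=4: AVG(salary) = 92.0
  dept_id=5: AVG(salary) = 84.5

1 | 52 ; 6 | 72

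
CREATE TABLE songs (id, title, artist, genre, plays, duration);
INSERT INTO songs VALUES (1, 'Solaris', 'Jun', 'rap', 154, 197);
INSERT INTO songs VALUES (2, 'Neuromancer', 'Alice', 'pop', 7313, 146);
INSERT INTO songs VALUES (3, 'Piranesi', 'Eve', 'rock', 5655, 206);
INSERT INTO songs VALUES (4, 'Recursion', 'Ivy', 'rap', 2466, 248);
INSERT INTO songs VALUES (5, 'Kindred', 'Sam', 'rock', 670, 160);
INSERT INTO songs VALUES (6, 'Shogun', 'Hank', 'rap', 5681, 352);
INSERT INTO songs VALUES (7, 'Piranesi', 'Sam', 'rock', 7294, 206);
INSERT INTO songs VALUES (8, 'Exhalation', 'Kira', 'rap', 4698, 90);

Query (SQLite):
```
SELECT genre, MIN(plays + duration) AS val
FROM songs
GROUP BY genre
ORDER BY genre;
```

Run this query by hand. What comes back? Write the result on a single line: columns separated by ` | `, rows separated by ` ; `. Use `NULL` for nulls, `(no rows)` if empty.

For each row compute plays + duration.
Group by genre; take MIN of the expression per group.
  pop: ids {2} → MIN(plays + duration)=7459
  rap: ids {1, 4, 6, 8} → MIN(plays + duration)=351
  rock: ids {3, 5, 7} → MIN(plays + duration)=830

pop | 7459 ; rap | 351 ; rock | 830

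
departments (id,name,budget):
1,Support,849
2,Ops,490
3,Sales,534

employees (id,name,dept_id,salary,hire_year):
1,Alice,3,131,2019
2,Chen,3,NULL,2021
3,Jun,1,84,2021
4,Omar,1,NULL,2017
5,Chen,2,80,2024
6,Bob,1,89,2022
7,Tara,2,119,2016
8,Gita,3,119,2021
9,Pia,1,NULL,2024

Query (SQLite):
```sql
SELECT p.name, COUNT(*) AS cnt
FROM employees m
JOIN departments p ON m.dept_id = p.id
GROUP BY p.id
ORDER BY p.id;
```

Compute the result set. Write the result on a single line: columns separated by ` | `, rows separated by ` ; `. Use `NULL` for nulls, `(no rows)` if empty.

Join each employees row to its departments via dept_id.
Group joined rows by departments.id; compute COUNT(*) per group.
  1: ids {3, 4, 6, 9} → COUNT(*)=4
  2: ids {5, 7} → COUNT(*)=2
  3: ids {1, 2, 8} → COUNT(*)=3

Support | 4 ; Ops | 2 ; Sales | 3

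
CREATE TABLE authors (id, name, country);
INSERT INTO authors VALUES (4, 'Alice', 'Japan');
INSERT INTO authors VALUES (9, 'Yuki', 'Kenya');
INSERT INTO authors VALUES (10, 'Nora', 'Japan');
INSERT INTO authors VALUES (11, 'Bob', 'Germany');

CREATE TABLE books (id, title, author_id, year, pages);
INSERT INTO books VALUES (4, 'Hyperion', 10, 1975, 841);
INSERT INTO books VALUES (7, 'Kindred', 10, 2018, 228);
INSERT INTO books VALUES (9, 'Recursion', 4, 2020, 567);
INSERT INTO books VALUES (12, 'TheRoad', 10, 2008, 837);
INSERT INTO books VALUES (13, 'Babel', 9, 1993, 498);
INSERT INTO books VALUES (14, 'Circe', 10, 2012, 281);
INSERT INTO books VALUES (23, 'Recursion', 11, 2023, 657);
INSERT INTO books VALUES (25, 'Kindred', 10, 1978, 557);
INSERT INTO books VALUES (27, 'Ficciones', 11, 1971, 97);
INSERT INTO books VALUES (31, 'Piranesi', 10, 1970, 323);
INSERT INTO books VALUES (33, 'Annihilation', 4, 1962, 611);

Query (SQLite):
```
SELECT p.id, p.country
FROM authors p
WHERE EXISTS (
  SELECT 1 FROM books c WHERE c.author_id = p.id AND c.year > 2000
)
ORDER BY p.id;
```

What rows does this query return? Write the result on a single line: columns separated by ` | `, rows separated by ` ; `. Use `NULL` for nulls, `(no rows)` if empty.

4 | Japan ; 10 | Japan ; 11 | Germany

For each authors row, check whether any books with matching author_id has year > 2000.
Keep rows where that is true.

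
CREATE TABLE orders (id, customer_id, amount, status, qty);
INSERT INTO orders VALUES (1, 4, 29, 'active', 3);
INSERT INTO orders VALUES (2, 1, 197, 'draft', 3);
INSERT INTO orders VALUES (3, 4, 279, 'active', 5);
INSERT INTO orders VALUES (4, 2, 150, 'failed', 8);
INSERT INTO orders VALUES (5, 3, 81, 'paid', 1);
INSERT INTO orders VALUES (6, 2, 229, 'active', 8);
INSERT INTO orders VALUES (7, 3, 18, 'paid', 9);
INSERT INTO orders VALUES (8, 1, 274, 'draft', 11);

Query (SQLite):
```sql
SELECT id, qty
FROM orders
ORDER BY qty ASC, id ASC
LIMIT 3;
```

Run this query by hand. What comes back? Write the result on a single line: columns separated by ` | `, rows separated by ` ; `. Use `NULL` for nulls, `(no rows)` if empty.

5 | 1 ; 1 | 3 ; 2 | 3

Sort by qty asc, tiebreak id asc: (1, id=5), (3, id=1), (3, id=2), (5, id=3), (8, id=4), (8, id=6) …. Take first 3.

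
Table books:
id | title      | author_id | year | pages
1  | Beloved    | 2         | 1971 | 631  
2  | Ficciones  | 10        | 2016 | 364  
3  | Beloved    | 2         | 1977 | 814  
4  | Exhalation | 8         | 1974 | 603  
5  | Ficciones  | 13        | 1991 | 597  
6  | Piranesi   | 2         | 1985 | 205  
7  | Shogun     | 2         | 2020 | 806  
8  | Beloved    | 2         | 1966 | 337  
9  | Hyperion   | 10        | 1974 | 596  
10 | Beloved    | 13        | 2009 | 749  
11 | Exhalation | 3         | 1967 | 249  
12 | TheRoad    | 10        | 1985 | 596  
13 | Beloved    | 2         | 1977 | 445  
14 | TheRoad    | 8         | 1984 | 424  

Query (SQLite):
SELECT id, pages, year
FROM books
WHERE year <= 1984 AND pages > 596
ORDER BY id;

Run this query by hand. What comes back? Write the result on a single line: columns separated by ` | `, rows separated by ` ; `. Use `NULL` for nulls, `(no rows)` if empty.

1 | 631 | 1971 ; 3 | 814 | 1977 ; 4 | 603 | 1974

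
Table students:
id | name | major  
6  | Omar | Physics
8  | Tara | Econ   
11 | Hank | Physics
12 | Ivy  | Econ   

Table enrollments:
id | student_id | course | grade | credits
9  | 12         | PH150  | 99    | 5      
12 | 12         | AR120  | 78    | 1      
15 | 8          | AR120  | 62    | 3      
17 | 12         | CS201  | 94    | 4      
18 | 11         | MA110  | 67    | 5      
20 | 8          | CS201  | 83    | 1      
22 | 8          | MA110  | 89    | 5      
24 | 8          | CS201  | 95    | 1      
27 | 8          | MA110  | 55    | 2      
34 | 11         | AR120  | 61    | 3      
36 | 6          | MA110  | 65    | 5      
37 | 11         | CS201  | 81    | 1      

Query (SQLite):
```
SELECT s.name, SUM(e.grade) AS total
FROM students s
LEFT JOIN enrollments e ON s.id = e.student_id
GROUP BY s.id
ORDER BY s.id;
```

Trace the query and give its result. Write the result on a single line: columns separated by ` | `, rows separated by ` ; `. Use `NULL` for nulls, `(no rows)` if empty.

LEFT JOIN keeps every students row; unmatched ones get NULL for enrollments columns.
Group by students.id and compute SUM(e.grade). SUM over an all-NULL group is NULL.
  6: ids {36} → SUM(e.grade)=65
  8: ids {15, 20, 22, 24, 27} → SUM(e.grade)=384
  11: ids {18, 34, 37} → SUM(e.grade)=209
  12: ids {9, 12, 17} → SUM(e.grade)=271

Omar | 65 ; Tara | 384 ; Hank | 209 ; Ivy | 271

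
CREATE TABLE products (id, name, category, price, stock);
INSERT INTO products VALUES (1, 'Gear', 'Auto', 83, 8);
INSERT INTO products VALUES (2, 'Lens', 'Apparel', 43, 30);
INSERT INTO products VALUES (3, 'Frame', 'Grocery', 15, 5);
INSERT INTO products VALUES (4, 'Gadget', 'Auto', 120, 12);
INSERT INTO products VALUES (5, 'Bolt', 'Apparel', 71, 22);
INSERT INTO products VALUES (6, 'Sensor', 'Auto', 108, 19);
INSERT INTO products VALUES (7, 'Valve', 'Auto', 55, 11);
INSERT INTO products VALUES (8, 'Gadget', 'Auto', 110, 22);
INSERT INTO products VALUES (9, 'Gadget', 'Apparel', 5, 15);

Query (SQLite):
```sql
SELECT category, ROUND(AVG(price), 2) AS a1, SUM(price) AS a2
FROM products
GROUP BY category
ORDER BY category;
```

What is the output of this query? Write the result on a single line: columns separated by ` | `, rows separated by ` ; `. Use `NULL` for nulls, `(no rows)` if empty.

Apparel | 39.67 | 119 ; Auto | 95.2 | 476 ; Grocery | 15 | 15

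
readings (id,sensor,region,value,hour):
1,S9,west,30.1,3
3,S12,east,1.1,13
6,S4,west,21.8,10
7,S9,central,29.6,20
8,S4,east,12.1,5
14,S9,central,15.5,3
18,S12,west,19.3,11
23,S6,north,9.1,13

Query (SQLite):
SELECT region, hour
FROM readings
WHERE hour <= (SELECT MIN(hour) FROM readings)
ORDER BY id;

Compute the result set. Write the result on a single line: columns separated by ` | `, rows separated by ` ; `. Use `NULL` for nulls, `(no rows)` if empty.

west | 3 ; central | 3

Scalar subquery: MIN(hour) over all readings rows = 3.
Keep rows where hour <= that value.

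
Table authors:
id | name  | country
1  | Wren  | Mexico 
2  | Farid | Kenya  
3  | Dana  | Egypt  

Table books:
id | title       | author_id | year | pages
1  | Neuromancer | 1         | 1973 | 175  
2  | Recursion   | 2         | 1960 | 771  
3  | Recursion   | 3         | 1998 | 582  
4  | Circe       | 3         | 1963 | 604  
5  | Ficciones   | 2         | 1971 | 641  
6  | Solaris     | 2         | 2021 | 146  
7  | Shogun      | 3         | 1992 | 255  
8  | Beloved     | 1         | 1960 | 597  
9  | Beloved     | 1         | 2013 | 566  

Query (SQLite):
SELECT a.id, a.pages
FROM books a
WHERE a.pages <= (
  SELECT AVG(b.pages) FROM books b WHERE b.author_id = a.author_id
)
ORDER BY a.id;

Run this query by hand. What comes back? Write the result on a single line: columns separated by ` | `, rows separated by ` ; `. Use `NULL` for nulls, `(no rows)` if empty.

For each books row a, compute AVG(pages) over rows sharing a.author_id.
Keep row a if a.pages <= that per-group AVG.
  author_id=1: AVG(pages) = 446.0
  author_id=2: AVG(pages) = 519.333333
  author_id=3: AVG(pages) = 480.333333

1 | 175 ; 6 | 146 ; 7 | 255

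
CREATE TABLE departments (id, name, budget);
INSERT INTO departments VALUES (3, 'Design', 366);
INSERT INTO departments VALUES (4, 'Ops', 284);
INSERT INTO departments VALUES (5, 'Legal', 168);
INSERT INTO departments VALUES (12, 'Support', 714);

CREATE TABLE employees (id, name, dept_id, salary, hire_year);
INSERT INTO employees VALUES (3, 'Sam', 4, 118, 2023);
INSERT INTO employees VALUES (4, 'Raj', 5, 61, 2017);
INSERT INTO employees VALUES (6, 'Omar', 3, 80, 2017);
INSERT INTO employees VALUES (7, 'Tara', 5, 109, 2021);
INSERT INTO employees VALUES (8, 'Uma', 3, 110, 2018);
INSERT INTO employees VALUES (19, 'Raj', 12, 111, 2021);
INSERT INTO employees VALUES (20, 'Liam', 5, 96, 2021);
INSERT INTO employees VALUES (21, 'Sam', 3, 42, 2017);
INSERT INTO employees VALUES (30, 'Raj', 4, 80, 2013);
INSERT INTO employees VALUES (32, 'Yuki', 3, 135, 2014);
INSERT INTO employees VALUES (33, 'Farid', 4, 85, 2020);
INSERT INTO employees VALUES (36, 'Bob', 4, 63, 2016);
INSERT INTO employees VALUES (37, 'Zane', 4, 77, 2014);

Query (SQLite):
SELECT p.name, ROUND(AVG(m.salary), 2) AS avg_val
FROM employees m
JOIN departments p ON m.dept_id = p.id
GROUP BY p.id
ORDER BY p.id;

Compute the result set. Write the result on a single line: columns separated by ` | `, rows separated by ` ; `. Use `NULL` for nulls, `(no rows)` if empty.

Design | 91.75 ; Ops | 84.6 ; Legal | 88.67 ; Support | 111

Join each employees row to its departments via dept_id.
Group joined rows by departments.id; compute ROUND(AVG(m.salary), 2) per group.
  3: ids {6, 8, 21, 32} → ROUND(AVG(m.salary), 2)=91.75
  4: ids {3, 30, 33, 36, 37} → ROUND(AVG(m.salary), 2)=84.6
  5: ids {4, 7, 20} → ROUND(AVG(m.salary), 2)=88.67
  12: ids {19} → ROUND(AVG(m.salary), 2)=111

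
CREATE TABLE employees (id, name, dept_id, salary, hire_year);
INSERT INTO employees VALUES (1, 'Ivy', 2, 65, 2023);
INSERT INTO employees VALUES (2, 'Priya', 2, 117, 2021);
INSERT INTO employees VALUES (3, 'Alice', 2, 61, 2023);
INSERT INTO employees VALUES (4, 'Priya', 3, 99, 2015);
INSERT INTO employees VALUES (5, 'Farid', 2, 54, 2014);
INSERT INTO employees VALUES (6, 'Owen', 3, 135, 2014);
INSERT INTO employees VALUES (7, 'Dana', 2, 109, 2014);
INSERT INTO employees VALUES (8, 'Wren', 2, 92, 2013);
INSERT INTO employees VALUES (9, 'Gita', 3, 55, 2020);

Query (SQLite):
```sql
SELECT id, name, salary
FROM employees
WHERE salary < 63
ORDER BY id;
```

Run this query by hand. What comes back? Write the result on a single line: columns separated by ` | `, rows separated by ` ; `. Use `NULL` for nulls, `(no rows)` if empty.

salary < 63: ids {3, 5, 9}

3 | Alice | 61 ; 5 | Farid | 54 ; 9 | Gita | 55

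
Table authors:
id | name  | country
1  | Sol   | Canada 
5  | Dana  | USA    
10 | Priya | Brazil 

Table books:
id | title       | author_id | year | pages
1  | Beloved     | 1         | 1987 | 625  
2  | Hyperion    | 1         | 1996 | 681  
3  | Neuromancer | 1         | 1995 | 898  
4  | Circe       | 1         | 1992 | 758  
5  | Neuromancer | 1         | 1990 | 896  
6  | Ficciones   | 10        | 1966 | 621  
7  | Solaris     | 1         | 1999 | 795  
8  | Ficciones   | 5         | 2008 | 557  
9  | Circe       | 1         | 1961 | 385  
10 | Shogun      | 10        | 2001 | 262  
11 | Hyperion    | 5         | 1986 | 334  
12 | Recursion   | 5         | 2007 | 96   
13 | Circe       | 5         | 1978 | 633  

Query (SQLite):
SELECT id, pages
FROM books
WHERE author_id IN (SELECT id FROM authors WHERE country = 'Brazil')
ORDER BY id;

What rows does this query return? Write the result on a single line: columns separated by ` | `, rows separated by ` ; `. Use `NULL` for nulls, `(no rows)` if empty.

Inner query: authors.id where country = 'Brazil'.
Outer: keep books rows whose author_id is in that set.
Inner query → {10}

6 | 621 ; 10 | 262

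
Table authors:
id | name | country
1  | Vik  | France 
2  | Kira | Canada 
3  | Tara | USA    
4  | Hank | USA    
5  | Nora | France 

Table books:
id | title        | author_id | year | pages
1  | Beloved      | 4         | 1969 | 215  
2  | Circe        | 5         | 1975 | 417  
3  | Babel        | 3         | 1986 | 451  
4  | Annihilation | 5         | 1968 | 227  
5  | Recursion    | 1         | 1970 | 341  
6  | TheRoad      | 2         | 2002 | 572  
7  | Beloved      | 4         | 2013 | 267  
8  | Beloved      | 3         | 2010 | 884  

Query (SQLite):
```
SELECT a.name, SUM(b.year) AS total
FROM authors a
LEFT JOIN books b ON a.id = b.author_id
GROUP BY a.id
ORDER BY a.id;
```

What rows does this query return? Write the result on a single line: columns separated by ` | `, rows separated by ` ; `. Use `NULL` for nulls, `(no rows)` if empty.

Vik | 1970 ; Kira | 2002 ; Tara | 3996 ; Hank | 3982 ; Nora | 3943

LEFT JOIN keeps every authors row; unmatched ones get NULL for books columns.
Group by authors.id and compute SUM(b.year). SUM over an all-NULL group is NULL.
  1: ids {5} → SUM(b.year)=1970
  2: ids {6} → SUM(b.year)=2002
  3: ids {3, 8} → SUM(b.year)=3996
  4: ids {1, 7} → SUM(b.year)=3982
  5: ids {2, 4} → SUM(b.year)=3943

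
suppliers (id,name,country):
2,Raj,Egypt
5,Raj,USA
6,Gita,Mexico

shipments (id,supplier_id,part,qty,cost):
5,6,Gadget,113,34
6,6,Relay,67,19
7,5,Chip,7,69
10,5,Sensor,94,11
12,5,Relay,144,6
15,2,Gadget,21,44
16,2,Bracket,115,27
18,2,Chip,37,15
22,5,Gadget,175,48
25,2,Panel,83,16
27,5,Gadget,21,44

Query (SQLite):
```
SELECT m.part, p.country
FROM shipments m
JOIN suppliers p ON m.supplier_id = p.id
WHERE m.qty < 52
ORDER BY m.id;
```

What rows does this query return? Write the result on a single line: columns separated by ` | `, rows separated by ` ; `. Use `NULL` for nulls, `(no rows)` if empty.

Each shipments row matches the suppliers row where supplier_id = suppliers.id.
Then keep rows with m.qty < 52.

Chip | USA ; Gadget | Egypt ; Chip | Egypt ; Gadget | USA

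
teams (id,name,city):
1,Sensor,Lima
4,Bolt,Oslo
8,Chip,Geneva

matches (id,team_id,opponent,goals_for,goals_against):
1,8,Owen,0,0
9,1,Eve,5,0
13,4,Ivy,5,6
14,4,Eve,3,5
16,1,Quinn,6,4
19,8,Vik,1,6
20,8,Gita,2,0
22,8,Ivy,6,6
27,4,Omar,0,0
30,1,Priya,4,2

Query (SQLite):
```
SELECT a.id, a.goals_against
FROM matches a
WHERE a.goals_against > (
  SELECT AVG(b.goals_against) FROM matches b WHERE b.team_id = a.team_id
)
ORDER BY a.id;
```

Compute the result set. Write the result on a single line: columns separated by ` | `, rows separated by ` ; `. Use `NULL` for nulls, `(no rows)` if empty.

13 | 6 ; 14 | 5 ; 16 | 4 ; 19 | 6 ; 22 | 6

For each matches row a, compute AVG(goals_against) over rows sharing a.team_id.
Keep row a if a.goals_against > that per-group AVG.
  team_id=1: AVG(goals_against) = 2.0
  team_id=4: AVG(goals_against) = 3.666667
  team_id=8: AVG(goals_against) = 3.0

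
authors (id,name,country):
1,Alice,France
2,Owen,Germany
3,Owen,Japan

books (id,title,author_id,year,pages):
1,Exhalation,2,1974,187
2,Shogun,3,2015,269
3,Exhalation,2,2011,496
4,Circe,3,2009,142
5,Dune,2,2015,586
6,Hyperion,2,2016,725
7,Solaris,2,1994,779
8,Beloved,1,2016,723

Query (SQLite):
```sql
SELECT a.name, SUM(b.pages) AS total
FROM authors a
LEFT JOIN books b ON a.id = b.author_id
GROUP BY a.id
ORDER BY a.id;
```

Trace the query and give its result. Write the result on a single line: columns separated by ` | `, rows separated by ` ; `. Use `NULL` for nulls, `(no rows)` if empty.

LEFT JOIN keeps every authors row; unmatched ones get NULL for books columns.
Group by authors.id and compute SUM(b.pages). SUM over an all-NULL group is NULL.
  1: ids {8} → SUM(b.pages)=723
  2: ids {1, 3, 5, 6, 7} → SUM(b.pages)=2773
  3: ids {2, 4} → SUM(b.pages)=411

Alice | 723 ; Owen | 2773 ; Owen | 411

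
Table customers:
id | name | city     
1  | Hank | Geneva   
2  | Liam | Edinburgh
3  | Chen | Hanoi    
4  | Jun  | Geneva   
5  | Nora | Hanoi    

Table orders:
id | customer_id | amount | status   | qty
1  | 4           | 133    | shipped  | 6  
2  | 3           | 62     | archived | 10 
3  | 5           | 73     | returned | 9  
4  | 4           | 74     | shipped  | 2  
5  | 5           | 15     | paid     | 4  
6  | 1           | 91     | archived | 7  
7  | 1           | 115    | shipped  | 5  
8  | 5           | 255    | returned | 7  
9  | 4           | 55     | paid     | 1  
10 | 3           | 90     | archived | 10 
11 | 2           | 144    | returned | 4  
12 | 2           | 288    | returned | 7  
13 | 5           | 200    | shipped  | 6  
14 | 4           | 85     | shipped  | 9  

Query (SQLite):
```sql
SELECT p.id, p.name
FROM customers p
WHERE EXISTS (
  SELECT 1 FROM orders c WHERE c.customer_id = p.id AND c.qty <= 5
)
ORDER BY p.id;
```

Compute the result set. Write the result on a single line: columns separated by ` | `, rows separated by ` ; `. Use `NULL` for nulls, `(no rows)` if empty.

For each customers row, check whether any orders with matching customer_id has qty <= 5.
Keep rows where that is true.

1 | Hank ; 2 | Liam ; 4 | Jun ; 5 | Nora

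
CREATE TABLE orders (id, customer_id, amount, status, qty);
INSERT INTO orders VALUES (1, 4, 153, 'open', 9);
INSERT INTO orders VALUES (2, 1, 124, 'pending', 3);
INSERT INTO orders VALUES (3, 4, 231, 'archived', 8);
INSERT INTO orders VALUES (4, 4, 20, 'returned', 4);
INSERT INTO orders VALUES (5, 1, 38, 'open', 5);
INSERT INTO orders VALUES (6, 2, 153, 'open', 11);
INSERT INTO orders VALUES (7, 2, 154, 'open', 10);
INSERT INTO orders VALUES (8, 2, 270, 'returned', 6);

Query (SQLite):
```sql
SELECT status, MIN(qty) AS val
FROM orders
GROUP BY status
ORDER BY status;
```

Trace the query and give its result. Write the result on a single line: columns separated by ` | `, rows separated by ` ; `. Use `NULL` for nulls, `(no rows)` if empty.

archived | 8 ; open | 5 ; pending | 3 ; returned | 4

Partition orders by status; compute MIN(qty) within each group.
  archived: ids {3} → MIN(qty)=8
  open: ids {1, 5, 6, 7} → MIN(qty)=5
  pending: ids {2} → MIN(qty)=3
  returned: ids {4, 8} → MIN(qty)=4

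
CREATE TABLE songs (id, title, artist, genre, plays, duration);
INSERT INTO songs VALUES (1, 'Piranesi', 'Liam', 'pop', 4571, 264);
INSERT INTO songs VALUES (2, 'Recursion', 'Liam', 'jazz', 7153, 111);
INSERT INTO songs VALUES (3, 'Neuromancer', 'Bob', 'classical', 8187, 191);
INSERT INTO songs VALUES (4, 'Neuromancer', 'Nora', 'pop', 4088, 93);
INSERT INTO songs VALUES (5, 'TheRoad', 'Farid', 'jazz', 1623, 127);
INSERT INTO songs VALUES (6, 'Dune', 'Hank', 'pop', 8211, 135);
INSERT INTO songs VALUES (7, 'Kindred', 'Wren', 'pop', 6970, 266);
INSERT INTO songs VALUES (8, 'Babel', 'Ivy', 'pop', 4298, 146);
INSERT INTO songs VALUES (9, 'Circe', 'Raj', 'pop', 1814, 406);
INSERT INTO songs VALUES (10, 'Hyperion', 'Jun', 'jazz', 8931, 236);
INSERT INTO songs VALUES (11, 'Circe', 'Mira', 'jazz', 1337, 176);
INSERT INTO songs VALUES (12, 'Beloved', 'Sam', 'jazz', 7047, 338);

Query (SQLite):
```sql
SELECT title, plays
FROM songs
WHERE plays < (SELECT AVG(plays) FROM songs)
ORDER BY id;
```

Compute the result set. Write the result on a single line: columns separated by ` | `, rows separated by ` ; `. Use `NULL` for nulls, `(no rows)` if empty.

Scalar subquery: AVG(plays) over all songs rows = 5352.5.
Keep rows where plays < that value.

Piranesi | 4571 ; Neuromancer | 4088 ; TheRoad | 1623 ; Babel | 4298 ; Circe | 1814 ; Circe | 1337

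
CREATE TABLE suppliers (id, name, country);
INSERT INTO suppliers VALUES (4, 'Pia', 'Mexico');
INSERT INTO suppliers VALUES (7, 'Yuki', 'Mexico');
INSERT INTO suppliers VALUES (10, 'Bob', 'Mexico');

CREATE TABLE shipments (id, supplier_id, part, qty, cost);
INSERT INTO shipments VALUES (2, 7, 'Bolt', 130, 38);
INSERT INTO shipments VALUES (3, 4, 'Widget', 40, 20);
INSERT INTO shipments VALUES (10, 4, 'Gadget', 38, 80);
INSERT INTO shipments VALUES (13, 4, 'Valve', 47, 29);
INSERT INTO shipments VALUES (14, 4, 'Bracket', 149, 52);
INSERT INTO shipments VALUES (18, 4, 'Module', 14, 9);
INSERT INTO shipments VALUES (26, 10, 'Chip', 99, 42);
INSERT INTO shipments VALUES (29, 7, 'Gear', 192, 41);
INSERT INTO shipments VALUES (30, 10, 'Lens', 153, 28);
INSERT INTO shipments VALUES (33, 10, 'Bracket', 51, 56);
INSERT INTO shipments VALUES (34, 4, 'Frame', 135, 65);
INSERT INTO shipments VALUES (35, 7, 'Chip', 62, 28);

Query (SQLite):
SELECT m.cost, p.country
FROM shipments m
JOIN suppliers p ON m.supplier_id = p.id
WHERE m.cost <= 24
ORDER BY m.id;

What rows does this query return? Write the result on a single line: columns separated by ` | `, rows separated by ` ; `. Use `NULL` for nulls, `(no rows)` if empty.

20 | Mexico ; 9 | Mexico

Each shipments row matches the suppliers row where supplier_id = suppliers.id.
Then keep rows with m.cost <= 24.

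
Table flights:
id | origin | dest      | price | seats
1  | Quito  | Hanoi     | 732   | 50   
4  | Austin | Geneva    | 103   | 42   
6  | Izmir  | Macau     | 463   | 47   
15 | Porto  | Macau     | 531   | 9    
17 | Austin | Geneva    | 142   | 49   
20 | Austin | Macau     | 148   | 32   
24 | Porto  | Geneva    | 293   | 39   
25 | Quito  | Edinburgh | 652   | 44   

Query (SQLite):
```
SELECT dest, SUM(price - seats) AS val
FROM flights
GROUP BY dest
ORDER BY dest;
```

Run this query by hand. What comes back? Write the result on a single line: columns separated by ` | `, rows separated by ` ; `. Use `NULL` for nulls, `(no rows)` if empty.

For each row compute price - seats.
Group by dest; take SUM of the expression per group.
  Edinburgh: ids {25} → SUM(price - seats)=608
  Geneva: ids {4, 17, 24} → SUM(price - seats)=408
  Hanoi: ids {1} → SUM(price - seats)=682
  Macau: ids {6, 15, 20} → SUM(price - seats)=1054

Edinburgh | 608 ; Geneva | 408 ; Hanoi | 682 ; Macau | 1054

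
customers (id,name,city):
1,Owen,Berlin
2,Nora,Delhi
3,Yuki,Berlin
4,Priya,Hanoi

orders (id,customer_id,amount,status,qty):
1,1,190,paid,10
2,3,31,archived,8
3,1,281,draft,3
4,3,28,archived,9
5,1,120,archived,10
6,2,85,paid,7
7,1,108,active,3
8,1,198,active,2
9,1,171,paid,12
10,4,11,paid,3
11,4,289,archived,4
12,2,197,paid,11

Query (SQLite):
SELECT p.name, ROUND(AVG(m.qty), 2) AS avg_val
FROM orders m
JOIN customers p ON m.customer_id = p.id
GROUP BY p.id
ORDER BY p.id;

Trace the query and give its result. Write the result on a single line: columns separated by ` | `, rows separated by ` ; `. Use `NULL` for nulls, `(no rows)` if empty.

Owen | 6.67 ; Nora | 9 ; Yuki | 8.5 ; Priya | 3.5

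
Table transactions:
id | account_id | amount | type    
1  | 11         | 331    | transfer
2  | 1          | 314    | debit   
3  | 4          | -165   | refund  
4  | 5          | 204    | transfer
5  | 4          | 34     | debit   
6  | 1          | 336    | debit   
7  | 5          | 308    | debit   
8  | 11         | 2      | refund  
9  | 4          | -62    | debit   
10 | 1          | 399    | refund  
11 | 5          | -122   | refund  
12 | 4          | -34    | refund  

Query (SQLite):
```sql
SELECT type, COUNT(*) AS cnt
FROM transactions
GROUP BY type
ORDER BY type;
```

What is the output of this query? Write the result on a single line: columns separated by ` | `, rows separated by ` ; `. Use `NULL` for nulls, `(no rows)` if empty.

debit | 5 ; refund | 5 ; transfer | 2

Partition transactions by type; compute COUNT(*) within each group.
  debit: ids {2, 5, 6, 7, 9} → COUNT(*)=5
  refund: ids {3, 8, 10, 11, 12} → COUNT(*)=5
  transfer: ids {1, 4} → COUNT(*)=2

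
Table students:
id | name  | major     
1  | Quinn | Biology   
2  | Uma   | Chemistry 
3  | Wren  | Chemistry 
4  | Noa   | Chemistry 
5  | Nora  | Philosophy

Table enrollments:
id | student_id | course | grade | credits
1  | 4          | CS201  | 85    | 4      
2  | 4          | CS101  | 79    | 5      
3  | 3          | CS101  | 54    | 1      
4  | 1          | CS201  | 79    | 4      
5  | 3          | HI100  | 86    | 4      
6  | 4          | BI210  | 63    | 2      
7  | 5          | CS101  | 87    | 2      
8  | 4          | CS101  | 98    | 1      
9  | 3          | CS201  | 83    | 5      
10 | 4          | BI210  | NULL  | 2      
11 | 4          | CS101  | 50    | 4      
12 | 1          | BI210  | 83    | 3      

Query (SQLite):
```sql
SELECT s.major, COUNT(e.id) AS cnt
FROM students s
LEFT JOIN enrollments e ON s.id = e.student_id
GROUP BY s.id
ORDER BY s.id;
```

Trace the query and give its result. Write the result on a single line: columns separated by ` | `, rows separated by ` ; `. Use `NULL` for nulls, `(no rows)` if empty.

Biology | 2 ; Chemistry | 0 ; Chemistry | 3 ; Chemistry | 6 ; Philosophy | 1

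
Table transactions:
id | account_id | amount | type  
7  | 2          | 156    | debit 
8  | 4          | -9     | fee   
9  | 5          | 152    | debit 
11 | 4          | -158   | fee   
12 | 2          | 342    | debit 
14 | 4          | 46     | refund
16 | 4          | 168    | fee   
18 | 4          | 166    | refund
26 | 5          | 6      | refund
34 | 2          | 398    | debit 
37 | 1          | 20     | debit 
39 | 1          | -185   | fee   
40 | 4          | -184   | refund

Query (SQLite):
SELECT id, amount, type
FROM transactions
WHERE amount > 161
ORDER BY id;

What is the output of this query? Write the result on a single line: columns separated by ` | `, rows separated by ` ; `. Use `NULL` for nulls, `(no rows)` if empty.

12 | 342 | debit ; 16 | 168 | fee ; 18 | 166 | refund ; 34 | 398 | debit

amount > 161: ids {12, 16, 18, 34}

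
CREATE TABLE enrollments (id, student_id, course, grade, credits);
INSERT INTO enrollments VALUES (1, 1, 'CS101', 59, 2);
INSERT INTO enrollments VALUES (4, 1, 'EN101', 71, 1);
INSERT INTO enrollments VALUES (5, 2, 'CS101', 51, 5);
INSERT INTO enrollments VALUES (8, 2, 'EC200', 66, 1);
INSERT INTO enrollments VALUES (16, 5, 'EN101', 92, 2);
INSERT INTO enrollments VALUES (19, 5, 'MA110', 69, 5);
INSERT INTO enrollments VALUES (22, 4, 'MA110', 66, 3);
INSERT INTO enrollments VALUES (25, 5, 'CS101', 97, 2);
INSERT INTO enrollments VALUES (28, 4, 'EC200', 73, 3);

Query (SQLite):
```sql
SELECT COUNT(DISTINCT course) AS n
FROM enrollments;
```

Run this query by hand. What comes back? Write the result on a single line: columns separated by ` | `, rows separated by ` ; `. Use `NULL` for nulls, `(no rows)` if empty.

Count distinct non-NULL course values.

4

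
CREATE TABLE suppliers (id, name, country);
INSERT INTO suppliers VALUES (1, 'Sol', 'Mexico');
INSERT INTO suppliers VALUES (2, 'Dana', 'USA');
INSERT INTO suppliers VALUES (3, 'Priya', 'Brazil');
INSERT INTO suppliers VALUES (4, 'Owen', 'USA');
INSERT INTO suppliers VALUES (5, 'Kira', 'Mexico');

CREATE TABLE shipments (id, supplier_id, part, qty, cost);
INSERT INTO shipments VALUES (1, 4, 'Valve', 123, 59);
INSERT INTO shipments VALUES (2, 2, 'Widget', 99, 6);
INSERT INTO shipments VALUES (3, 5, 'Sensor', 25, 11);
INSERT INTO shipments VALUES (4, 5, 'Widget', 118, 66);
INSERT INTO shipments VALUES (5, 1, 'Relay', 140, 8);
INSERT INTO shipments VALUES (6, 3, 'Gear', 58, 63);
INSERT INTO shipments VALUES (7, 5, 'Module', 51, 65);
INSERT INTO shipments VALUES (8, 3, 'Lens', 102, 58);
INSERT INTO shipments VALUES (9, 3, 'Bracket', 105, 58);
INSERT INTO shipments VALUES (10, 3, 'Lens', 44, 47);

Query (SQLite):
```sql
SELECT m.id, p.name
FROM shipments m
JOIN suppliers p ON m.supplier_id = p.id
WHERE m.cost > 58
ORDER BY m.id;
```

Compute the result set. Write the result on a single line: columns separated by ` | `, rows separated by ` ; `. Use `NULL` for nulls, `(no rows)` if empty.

Each shipments row matches the suppliers row where supplier_id = suppliers.id.
Then keep rows with m.cost > 58.

1 | Owen ; 4 | Kira ; 6 | Priya ; 7 | Kira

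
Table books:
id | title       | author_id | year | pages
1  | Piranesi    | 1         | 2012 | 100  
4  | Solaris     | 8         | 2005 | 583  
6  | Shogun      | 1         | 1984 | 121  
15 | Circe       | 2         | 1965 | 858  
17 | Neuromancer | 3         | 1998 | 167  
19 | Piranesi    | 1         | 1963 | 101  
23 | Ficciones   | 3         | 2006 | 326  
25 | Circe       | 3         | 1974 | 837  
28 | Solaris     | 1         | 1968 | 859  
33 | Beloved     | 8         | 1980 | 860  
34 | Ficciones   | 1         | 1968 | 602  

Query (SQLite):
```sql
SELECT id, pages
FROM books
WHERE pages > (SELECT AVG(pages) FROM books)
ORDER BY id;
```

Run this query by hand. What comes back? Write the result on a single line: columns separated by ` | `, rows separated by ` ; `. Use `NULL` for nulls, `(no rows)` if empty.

Scalar subquery: AVG(pages) over all books rows = 492.181818 (≈; comparison uses full precision).
Keep rows where pages > that value.

4 | 583 ; 15 | 858 ; 25 | 837 ; 28 | 859 ; 33 | 860 ; 34 | 602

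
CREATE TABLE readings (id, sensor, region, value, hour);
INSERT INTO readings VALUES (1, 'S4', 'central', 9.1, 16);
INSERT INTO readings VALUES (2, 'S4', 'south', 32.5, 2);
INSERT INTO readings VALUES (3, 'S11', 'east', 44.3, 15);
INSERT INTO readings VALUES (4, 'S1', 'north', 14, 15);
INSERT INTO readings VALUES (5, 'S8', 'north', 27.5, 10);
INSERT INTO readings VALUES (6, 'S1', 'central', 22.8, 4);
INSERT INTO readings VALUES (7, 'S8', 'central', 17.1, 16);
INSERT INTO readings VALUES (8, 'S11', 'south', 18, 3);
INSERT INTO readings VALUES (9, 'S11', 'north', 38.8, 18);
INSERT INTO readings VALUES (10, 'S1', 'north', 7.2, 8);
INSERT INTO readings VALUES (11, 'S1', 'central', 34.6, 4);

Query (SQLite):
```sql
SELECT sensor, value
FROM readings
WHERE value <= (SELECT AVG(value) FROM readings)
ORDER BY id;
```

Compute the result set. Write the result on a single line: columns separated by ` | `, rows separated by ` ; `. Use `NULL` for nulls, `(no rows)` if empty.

S4 | 9.1 ; S1 | 14 ; S1 | 22.8 ; S8 | 17.1 ; S11 | 18 ; S1 | 7.2

Scalar subquery: AVG(value) over all readings rows = 24.172727 (≈; comparison uses full precision).
Keep rows where value <= that value.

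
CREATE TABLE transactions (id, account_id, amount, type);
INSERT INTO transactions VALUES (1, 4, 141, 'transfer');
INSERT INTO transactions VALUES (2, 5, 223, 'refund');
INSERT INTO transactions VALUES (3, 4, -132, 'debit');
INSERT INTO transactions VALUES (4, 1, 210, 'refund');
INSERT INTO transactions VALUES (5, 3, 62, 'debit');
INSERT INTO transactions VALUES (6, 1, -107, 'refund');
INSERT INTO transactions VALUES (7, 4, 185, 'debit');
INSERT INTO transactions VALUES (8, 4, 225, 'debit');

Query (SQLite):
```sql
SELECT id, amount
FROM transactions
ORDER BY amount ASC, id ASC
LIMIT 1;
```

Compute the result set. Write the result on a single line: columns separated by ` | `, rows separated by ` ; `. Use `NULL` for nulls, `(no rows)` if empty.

Sort by amount asc, tiebreak id asc: (-132, id=3), (-107, id=6), (62, id=5), (141, id=1) …. Take first 1.

3 | -132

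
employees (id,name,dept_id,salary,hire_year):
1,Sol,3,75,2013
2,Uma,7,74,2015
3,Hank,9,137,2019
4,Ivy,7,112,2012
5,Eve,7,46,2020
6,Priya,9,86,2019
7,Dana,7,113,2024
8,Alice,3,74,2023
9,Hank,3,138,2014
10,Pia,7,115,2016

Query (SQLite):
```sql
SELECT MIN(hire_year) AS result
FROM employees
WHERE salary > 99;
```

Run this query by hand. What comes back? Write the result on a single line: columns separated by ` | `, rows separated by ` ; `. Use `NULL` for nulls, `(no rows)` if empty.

2012

Rows where salary > 99 → hire_year values: [2019, 2012, 2024, 2014, 2016].
MIN of non-NULL values = 2012.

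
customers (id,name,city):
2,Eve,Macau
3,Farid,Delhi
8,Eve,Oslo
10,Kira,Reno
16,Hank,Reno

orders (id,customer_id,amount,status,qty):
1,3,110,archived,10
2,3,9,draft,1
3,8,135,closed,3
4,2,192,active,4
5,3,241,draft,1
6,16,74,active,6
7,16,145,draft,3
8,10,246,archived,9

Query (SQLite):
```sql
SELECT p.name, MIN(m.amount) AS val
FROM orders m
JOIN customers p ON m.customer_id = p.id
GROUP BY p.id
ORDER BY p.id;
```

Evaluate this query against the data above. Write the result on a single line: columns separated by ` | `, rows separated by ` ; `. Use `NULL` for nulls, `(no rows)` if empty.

Join each orders row to its customers via customer_id.
Group joined rows by customers.id; compute MIN(m.amount) per group.
  2: ids {4} → MIN(m.amount)=192
  3: ids {1, 2, 5} → MIN(m.amount)=9
  8: ids {3} → MIN(m.amount)=135
  10: ids {8} → MIN(m.amount)=246
  16: ids {6, 7} → MIN(m.amount)=74

Eve | 192 ; Farid | 9 ; Eve | 135 ; Kira | 246 ; Hank | 74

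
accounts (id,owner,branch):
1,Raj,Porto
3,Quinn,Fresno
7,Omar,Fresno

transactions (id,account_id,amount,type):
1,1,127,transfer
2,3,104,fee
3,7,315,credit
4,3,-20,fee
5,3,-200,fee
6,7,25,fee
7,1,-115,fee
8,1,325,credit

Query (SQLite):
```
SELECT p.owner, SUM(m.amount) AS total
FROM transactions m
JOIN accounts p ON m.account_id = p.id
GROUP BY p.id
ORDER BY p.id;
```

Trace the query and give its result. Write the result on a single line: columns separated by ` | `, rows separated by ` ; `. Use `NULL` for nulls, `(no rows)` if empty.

Join each transactions row to its accounts via account_id.
Group joined rows by accounts.id; compute SUM(m.amount) per group.
  1: ids {1, 7, 8} → SUM(m.amount)=337
  3: ids {2, 4, 5} → SUM(m.amount)=-116
  7: ids {3, 6} → SUM(m.amount)=340

Raj | 337 ; Quinn | -116 ; Omar | 340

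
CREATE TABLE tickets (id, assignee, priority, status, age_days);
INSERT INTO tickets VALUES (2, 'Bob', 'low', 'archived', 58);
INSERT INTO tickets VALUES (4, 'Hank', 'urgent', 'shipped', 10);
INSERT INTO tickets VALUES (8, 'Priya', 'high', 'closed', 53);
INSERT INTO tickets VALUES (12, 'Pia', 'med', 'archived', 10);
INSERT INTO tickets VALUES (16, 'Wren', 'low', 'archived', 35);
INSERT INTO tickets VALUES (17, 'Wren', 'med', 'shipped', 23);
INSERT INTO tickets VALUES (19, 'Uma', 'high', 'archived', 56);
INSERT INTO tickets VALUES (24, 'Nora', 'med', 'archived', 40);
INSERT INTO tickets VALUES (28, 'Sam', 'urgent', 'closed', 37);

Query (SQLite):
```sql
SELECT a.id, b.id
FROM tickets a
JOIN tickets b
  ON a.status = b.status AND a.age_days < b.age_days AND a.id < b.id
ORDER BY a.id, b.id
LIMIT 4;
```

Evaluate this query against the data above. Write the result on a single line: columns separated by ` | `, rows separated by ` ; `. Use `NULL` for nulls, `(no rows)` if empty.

4 | 17 ; 12 | 16 ; 12 | 19 ; 12 | 24

Pairs (a,b) with same status, a.age_days < b.age_days, a.id < b.id.
status groups: archived:{2,12,16,19,24} closed:{8,28} shipped:{4,17}
Ordered by (a.id, b.id); first 4.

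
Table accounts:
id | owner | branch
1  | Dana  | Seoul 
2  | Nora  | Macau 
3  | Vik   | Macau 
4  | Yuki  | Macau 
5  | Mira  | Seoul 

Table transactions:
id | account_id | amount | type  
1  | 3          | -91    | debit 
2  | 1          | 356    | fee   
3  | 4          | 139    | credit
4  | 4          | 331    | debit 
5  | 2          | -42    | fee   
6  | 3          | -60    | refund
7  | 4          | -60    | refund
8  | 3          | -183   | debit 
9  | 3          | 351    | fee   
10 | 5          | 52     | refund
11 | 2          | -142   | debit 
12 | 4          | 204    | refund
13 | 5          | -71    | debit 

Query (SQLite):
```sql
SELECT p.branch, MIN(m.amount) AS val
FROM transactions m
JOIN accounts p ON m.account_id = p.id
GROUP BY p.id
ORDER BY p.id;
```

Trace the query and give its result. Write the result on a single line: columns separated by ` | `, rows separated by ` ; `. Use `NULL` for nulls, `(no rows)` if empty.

Seoul | 356 ; Macau | -142 ; Macau | -183 ; Macau | -60 ; Seoul | -71

Join each transactions row to its accounts via account_id.
Group joined rows by accounts.id; compute MIN(m.amount) per group.
  1: ids {2} → MIN(m.amount)=356
  2: ids {5, 11} → MIN(m.amount)=-142
  3: ids {1, 6, 8, 9} → MIN(m.amount)=-183
  4: ids {3, 4, 7, 12} → MIN(m.amount)=-60
  5: ids {10, 13} → MIN(m.amount)=-71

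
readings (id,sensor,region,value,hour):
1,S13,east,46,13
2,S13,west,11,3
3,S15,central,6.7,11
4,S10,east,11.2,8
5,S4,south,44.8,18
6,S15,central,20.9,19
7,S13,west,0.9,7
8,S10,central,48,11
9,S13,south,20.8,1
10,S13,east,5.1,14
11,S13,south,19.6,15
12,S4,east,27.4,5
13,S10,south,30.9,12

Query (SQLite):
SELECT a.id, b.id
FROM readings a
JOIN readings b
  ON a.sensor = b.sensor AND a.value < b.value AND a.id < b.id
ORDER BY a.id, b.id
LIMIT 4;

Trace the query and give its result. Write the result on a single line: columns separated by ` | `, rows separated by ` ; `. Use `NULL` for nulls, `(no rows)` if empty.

2 | 9 ; 2 | 11 ; 3 | 6 ; 4 | 8

Pairs (a,b) with same sensor, a.value < b.value, a.id < b.id.
sensor groups: S10:{4,8,13} S13:{1,2,7,9,10,11} S15:{3,6} S4:{5,12}
Ordered by (a.id, b.id); first 4.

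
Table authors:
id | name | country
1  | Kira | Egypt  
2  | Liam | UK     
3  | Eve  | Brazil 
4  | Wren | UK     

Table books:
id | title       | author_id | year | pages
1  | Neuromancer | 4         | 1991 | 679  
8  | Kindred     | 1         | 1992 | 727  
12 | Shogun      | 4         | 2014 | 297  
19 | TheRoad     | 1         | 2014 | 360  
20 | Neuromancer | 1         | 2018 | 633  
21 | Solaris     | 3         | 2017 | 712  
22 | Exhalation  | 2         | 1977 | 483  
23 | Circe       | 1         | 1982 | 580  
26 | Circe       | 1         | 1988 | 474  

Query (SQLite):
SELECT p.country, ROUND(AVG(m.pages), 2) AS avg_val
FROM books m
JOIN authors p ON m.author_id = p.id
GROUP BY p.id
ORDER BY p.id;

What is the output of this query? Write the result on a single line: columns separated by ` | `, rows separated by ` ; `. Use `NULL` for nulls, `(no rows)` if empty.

Egypt | 554.8 ; UK | 483 ; Brazil | 712 ; UK | 488

Join each books row to its authors via author_id.
Group joined rows by authors.id; compute ROUND(AVG(m.pages), 2) per group.
  1: ids {8, 19, 20, 23, 26} → ROUND(AVG(m.pages), 2)=554.8
  2: ids {22} → ROUND(AVG(m.pages), 2)=483
  3: ids {21} → ROUND(AVG(m.pages), 2)=712
  4: ids {1, 12} → ROUND(AVG(m.pages), 2)=488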